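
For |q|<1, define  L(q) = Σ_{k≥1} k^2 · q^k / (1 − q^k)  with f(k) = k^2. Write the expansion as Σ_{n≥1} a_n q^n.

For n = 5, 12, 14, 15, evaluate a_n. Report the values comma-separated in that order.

n=5: 1·5 5·1  f→[1+25]=26
[q^12] f(12)=144,f(6)=36,f(4)=16,f(3)=9,f(2)=4,f(1)=1 ⇒ 210
q^14  k|14↦f(k): 14:196 7:49 2:4 1:1  a_14=250
[q^15] f(1)=1,f(3)=9,f(5)=25,f(15)=225 ⇒ 260

26, 210, 250, 260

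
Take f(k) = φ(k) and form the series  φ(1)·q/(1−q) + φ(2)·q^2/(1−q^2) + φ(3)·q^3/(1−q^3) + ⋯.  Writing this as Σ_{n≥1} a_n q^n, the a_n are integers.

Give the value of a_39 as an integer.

[q^39] φ(39)=24,φ(13)=12,φ(3)=2,φ(1)=1 ⇒ 39

a_39 = 39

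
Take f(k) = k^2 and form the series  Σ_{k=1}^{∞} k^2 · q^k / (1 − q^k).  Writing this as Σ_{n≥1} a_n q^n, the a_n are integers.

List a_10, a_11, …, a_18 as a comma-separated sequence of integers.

[q^10] f(10)=100,f(5)=25,f(2)=4,f(1)=1 ⇒ 130
d|11:{1,11}  Σf=1+121=122
[q^12] f(1)=1,f(2)=4,f(3)=9,f(4)=16,f(6)=36,f(12)=144 ⇒ 210
n=13: 1·13 13·1  f→[1+169]=170
q^14  k|14↦f(k): 14:196 7:49 2:4 1:1  a_14=250
n=15: 15·1 5·3 3·5 1·15  f→[225+25+9+1]=260
d|16:{1,2,4,8,16}  Σf=1+4+16+64+256=341
n=17: 17·1 1·17  f→[289+1]=290
q^18  k|18↦f(k): 1:1 2:4 3:9 6:36 9:81 18:324  a_18=455

130, 122, 210, 170, 250, 260, 341, 290, 455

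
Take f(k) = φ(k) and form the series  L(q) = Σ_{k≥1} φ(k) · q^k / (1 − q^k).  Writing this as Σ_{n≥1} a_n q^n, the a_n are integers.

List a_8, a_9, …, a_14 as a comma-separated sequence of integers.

q^8  k|8↦φ(k): 1:1 2:1 4:2 8:4  a_8=8
[q^9] φ(1)=1,φ(3)=2,φ(9)=6 ⇒ 9
[q^10] φ(10)=4,φ(5)=4,φ(2)=1,φ(1)=1 ⇒ 10
n=11: 11·1 1·11  φ→[10+1]=11
n=12: 12·1 6·2 4·3 3·4 2·6 1·12  φ→[4+2+2+2+1+1]=12
q^13  k|13↦φ(k): 1:1 13:12  a_13=13
n=14: 14·1 7·2 2·7 1·14  φ→[6+6+1+1]=14

8, 9, 10, 11, 12, 13, 14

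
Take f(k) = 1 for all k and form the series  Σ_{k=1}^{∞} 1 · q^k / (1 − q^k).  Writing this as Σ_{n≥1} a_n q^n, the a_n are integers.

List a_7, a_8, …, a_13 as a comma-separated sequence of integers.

2, 4, 3, 4, 2, 6, 2

[q^7] f(1)=1,f(7)=1 ⇒ 2
d|8:{8,4,2,1}  Σf=1+1+1+1=4
d|9:{9,3,1}  Σf=1+1+1=3
q^10  k|10↦f(k): 10:1 5:1 2:1 1:1  a_10=4
[q^11] f(1)=1,f(11)=1 ⇒ 2
d|12:{12,6,4,3,2,1}  Σf=1+1+1+1+1+1=6
n=13: 13·1 1·13  f→[1+1]=2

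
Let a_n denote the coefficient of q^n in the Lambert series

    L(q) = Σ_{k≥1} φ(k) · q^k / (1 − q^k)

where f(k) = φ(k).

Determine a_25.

n=25: 25·1 5·5 1·25  φ→[20+4+1]=25

a_25 = 25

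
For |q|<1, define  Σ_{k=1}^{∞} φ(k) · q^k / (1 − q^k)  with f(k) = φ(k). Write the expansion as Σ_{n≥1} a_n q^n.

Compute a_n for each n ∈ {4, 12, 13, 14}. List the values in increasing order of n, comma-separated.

n=4: 4·1 2·2 1·4  φ→[2+1+1]=4
n=12: 1·12 2·6 3·4 4·3 6·2 12·1  φ→[1+1+2+2+2+4]=12
q^13  k|13↦φ(k): 1:1 13:12  a_13=13
n=14: 14·1 7·2 2·7 1·14  φ→[6+6+1+1]=14

4, 12, 13, 14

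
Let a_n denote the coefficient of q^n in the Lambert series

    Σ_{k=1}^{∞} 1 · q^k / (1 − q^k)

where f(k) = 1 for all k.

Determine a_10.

[q^10] f(10)=1,f(5)=1,f(2)=1,f(1)=1 ⇒ 4

a_10 = 4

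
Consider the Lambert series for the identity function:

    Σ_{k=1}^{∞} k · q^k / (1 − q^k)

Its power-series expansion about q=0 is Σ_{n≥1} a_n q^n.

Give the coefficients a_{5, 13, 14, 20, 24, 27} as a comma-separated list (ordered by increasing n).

q^5  k|5↦f(k): 1:1 5:5  a_5=6
[q^13] f(13)=13,f(1)=1 ⇒ 14
q^14  k|14↦f(k): 14:14 7:7 2:2 1:1  a_14=24
n=20: 1·20 2·10 4·5 5·4 10·2 20·1  f→[1+2+4+5+10+20]=42
q^24  k|24↦f(k): 24:24 12:12 8:8 6:6 4:4 3:3 2:2 1:1  a_24=60
d|27:{1,3,9,27}  Σf=1+3+9+27=40

6, 14, 24, 42, 60, 40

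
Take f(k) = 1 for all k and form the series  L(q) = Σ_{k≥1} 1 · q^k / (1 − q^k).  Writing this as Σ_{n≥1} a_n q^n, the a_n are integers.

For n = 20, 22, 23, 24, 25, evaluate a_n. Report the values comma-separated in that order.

d|20:{1,2,4,5,10,20}  Σf=1+1+1+1+1+1=6
n=22: 1·22 2·11 11·2 22·1  f→[1+1+1+1]=4
[q^23] f(1)=1,f(23)=1 ⇒ 2
[q^24] f(1)=1,f(2)=1,f(3)=1,f(4)=1,f(6)=1,f(8)=1,f(12)=1,f(24)=1 ⇒ 8
q^25  k|25↦f(k): 1:1 5:1 25:1  a_25=3

6, 4, 2, 8, 3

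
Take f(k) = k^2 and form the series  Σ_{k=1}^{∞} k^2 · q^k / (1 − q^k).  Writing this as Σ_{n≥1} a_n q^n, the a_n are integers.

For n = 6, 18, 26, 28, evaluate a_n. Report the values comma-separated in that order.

d|6:{1,2,3,6}  Σf=1+4+9+36=50
d|18:{18,9,6,3,2,1}  Σf=324+81+36+9+4+1=455
[q^26] f(26)=676,f(13)=169,f(2)=4,f(1)=1 ⇒ 850
n=28: 1·28 2·14 4·7 7·4 14·2 28·1  f→[1+4+16+49+196+784]=1050

50, 455, 850, 1050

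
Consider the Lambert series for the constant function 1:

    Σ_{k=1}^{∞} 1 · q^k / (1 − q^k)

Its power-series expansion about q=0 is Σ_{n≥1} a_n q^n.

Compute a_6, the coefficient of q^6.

a_6 = 4

d|6:{6,3,2,1}  Σf=1+1+1+1=4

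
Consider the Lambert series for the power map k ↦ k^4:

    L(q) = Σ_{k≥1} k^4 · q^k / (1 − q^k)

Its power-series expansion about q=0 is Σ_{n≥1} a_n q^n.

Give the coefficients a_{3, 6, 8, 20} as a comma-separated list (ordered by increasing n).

d|3:{3,1}  Σf=81+1=82
n=6: 6·1 3·2 2·3 1·6  f→[1296+81+16+1]=1394
q^8  k|8↦f(k): 1:1 2:16 4:256 8:4096  a_8=4369
q^20  k|20↦f(k): 1:1 2:16 4:256 5:625 10:10000 20:160000  a_20=170898

82, 1394, 4369, 170898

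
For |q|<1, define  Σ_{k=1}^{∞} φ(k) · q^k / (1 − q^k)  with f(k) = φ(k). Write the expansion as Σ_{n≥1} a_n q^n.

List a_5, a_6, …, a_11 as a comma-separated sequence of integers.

q^5  k|5↦φ(k): 1:1 5:4  a_5=5
d|6:{6,3,2,1}  Σφ=2+2+1+1=6
q^7  k|7↦φ(k): 7:6 1:1  a_7=7
d|8:{1,2,4,8}  Σφ=1+1+2+4=8
n=9: 9·1 3·3 1·9  φ→[6+2+1]=9
[q^10] φ(10)=4,φ(5)=4,φ(2)=1,φ(1)=1 ⇒ 10
[q^11] φ(1)=1,φ(11)=10 ⇒ 11

5, 6, 7, 8, 9, 10, 11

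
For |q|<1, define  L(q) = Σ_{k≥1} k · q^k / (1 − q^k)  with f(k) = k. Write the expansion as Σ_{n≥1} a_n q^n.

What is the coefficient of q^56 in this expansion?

[q^56] f(1)=1,f(2)=2,f(4)=4,f(7)=7,f(8)=8,f(14)=14,f(28)=28,f(56)=56 ⇒ 120

a_56 = 120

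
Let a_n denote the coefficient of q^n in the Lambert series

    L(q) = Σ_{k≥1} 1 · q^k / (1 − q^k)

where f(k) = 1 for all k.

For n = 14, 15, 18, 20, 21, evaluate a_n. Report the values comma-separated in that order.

4, 4, 6, 6, 4

n=14: 14·1 7·2 2·7 1·14  f→[1+1+1+1]=4
d|15:{1,3,5,15}  Σf=1+1+1+1=4
d|18:{18,9,6,3,2,1}  Σf=1+1+1+1+1+1=6
n=20: 1·20 2·10 4·5 5·4 10·2 20·1  f→[1+1+1+1+1+1]=6
q^21  k|21↦f(k): 21:1 7:1 3:1 1:1  a_21=4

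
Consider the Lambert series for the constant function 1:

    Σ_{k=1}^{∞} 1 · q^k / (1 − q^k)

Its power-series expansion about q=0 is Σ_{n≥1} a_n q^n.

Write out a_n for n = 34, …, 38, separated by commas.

d|34:{34,17,2,1}  Σf=1+1+1+1=4
n=35: 35·1 7·5 5·7 1·35  f→[1+1+1+1]=4
n=36: 36·1 18·2 12·3 9·4 6·6 4·9 3·12 2·18 1·36  f→[1+1+1+1+1+1+1+1+1]=9
d|37:{37,1}  Σf=1+1=2
d|38:{1,2,19,38}  Σf=1+1+1+1=4

4, 4, 9, 2, 4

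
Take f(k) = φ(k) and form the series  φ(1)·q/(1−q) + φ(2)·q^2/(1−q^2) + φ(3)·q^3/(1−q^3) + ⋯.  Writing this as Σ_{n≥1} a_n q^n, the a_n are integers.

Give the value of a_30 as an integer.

q^30  k|30↦φ(k): 30:8 15:8 10:4 6:2 5:4 3:2 2:1 1:1  a_30=30

a_30 = 30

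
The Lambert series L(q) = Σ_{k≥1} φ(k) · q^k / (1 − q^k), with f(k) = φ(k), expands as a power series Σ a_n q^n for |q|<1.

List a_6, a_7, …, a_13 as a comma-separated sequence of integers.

d|6:{6,3,2,1}  Σφ=2+2+1+1=6
n=7: 1·7 7·1  φ→[1+6]=7
d|8:{1,2,4,8}  Σφ=1+1+2+4=8
d|9:{1,3,9}  Σφ=1+2+6=9
[q^10] φ(1)=1,φ(2)=1,φ(5)=4,φ(10)=4 ⇒ 10
n=11: 1·11 11·1  φ→[1+10]=11
q^12  k|12↦φ(k): 12:4 6:2 4:2 3:2 2:1 1:1  a_12=12
q^13  k|13↦φ(k): 13:12 1:1  a_13=13

6, 7, 8, 9, 10, 11, 12, 13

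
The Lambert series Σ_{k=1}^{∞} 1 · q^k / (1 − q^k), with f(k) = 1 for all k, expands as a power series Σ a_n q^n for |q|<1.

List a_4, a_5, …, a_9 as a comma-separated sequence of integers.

d|4:{1,2,4}  Σf=1+1+1=3
q^5  k|5↦f(k): 1:1 5:1  a_5=2
n=6: 6·1 3·2 2·3 1·6  f→[1+1+1+1]=4
d|7:{1,7}  Σf=1+1=2
[q^8] f(1)=1,f(2)=1,f(4)=1,f(8)=1 ⇒ 4
n=9: 1·9 3·3 9·1  f→[1+1+1]=3

3, 2, 4, 2, 4, 3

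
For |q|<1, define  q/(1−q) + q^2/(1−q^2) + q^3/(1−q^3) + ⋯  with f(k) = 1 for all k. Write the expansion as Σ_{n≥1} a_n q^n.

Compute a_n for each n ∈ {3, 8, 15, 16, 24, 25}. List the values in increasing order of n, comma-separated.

2, 4, 4, 5, 8, 3

n=3: 3·1 1·3  f→[1+1]=2
[q^8] f(1)=1,f(2)=1,f(4)=1,f(8)=1 ⇒ 4
d|15:{15,5,3,1}  Σf=1+1+1+1=4
[q^16] f(16)=1,f(8)=1,f(4)=1,f(2)=1,f(1)=1 ⇒ 5
[q^24] f(1)=1,f(2)=1,f(3)=1,f(4)=1,f(6)=1,f(8)=1,f(12)=1,f(24)=1 ⇒ 8
n=25: 25·1 5·5 1·25  f→[1+1+1]=3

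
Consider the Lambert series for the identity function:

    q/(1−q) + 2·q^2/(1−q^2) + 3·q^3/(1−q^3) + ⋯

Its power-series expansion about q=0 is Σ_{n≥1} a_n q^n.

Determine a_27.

a_27 = 40

n=27: 1·27 3·9 9·3 27·1  f→[1+3+9+27]=40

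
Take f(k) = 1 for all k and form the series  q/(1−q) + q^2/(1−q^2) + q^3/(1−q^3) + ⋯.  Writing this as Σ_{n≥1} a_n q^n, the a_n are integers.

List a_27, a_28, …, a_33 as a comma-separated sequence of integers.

4, 6, 2, 8, 2, 6, 4

d|27:{1,3,9,27}  Σf=1+1+1+1=4
n=28: 28·1 14·2 7·4 4·7 2·14 1·28  f→[1+1+1+1+1+1]=6
d|29:{1,29}  Σf=1+1=2
[q^30] f(30)=1,f(15)=1,f(10)=1,f(6)=1,f(5)=1,f(3)=1,f(2)=1,f(1)=1 ⇒ 8
d|31:{1,31}  Σf=1+1=2
q^32  k|32↦f(k): 1:1 2:1 4:1 8:1 16:1 32:1  a_32=6
q^33  k|33↦f(k): 1:1 3:1 11:1 33:1  a_33=4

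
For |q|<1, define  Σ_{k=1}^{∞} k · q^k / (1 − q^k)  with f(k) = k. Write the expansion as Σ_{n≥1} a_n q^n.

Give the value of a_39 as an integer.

q^39  k|39↦f(k): 39:39 13:13 3:3 1:1  a_39=56

a_39 = 56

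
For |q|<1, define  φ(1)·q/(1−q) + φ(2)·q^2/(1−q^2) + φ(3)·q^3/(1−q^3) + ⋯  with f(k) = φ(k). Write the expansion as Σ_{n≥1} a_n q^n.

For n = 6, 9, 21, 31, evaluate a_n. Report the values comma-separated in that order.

d|6:{6,3,2,1}  Σφ=2+2+1+1=6
[q^9] φ(9)=6,φ(3)=2,φ(1)=1 ⇒ 9
d|21:{21,7,3,1}  Σφ=12+6+2+1=21
[q^31] φ(1)=1,φ(31)=30 ⇒ 31

6, 9, 21, 31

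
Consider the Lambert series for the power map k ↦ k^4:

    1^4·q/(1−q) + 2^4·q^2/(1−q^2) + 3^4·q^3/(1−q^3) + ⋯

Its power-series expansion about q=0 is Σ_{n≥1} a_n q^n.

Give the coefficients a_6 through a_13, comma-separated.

1394, 2402, 4369, 6643, 10642, 14642, 22386, 28562

[q^6] f(6)=1296,f(3)=81,f(2)=16,f(1)=1 ⇒ 1394
[q^7] f(7)=2401,f(1)=1 ⇒ 2402
q^8  k|8↦f(k): 1:1 2:16 4:256 8:4096  a_8=4369
n=9: 1·9 3·3 9·1  f→[1+81+6561]=6643
d|10:{10,5,2,1}  Σf=10000+625+16+1=10642
q^11  k|11↦f(k): 1:1 11:14641  a_11=14642
q^12  k|12↦f(k): 12:20736 6:1296 4:256 3:81 2:16 1:1  a_12=22386
[q^13] f(13)=28561,f(1)=1 ⇒ 28562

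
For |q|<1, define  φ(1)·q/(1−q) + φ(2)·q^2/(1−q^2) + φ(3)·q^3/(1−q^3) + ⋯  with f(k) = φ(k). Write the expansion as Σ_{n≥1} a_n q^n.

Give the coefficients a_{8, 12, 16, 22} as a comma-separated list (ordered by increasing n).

q^8  k|8↦φ(k): 8:4 4:2 2:1 1:1  a_8=8
[q^12] φ(12)=4,φ(6)=2,φ(4)=2,φ(3)=2,φ(2)=1,φ(1)=1 ⇒ 12
q^16  k|16↦φ(k): 16:8 8:4 4:2 2:1 1:1  a_16=16
d|22:{22,11,2,1}  Σφ=10+10+1+1=22

8, 12, 16, 22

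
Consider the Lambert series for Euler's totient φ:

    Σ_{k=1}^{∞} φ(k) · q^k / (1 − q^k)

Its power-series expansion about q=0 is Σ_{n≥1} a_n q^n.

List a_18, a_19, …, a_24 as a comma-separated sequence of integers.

n=18: 1·18 2·9 3·6 6·3 9·2 18·1  φ→[1+1+2+2+6+6]=18
d|19:{1,19}  Σφ=1+18=19
d|20:{20,10,5,4,2,1}  Σφ=8+4+4+2+1+1=20
q^21  k|21↦φ(k): 21:12 7:6 3:2 1:1  a_21=21
n=22: 1·22 2·11 11·2 22·1  φ→[1+1+10+10]=22
d|23:{23,1}  Σφ=22+1=23
d|24:{24,12,8,6,4,3,2,1}  Σφ=8+4+4+2+2+2+1+1=24

18, 19, 20, 21, 22, 23, 24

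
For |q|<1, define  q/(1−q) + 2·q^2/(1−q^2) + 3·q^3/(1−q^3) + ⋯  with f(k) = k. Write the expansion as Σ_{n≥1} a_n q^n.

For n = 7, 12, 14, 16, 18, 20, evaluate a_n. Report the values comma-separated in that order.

n=7: 7·1 1·7  f→[7+1]=8
q^12  k|12↦f(k): 12:12 6:6 4:4 3:3 2:2 1:1  a_12=28
d|14:{14,7,2,1}  Σf=14+7+2+1=24
[q^16] f(16)=16,f(8)=8,f(4)=4,f(2)=2,f(1)=1 ⇒ 31
d|18:{1,2,3,6,9,18}  Σf=1+2+3+6+9+18=39
[q^20] f(20)=20,f(10)=10,f(5)=5,f(4)=4,f(2)=2,f(1)=1 ⇒ 42

8, 28, 24, 31, 39, 42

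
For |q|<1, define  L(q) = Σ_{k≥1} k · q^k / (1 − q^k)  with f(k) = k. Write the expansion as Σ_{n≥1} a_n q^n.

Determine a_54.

a_54 = 120

[q^54] f(54)=54,f(27)=27,f(18)=18,f(9)=9,f(6)=6,f(3)=3,f(2)=2,f(1)=1 ⇒ 120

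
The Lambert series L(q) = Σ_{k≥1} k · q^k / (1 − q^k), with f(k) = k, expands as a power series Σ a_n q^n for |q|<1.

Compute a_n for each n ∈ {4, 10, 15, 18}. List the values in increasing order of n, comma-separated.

d|4:{4,2,1}  Σf=4+2+1=7
q^10  k|10↦f(k): 1:1 2:2 5:5 10:10  a_10=18
n=15: 1·15 3·5 5·3 15·1  f→[1+3+5+15]=24
q^18  k|18↦f(k): 1:1 2:2 3:3 6:6 9:9 18:18  a_18=39

7, 18, 24, 39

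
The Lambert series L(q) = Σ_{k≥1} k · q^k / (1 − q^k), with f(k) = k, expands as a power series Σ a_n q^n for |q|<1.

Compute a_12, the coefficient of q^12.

[q^12] f(1)=1,f(2)=2,f(3)=3,f(4)=4,f(6)=6,f(12)=12 ⇒ 28

a_12 = 28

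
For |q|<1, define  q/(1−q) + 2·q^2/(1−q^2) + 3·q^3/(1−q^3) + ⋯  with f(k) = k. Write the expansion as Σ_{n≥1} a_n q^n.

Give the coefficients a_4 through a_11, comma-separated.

7, 6, 12, 8, 15, 13, 18, 12

n=4: 4·1 2·2 1·4  f→[4+2+1]=7
d|5:{1,5}  Σf=1+5=6
[q^6] f(6)=6,f(3)=3,f(2)=2,f(1)=1 ⇒ 12
q^7  k|7↦f(k): 7:7 1:1  a_7=8
d|8:{1,2,4,8}  Σf=1+2+4+8=15
q^9  k|9↦f(k): 1:1 3:3 9:9  a_9=13
q^10  k|10↦f(k): 1:1 2:2 5:5 10:10  a_10=18
d|11:{11,1}  Σf=11+1=12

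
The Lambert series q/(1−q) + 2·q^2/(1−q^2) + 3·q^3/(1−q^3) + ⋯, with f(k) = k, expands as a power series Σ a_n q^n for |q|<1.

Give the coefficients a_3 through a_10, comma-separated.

4, 7, 6, 12, 8, 15, 13, 18

n=3: 3·1 1·3  f→[3+1]=4
[q^4] f(4)=4,f(2)=2,f(1)=1 ⇒ 7
[q^5] f(1)=1,f(5)=5 ⇒ 6
q^6  k|6↦f(k): 6:6 3:3 2:2 1:1  a_6=12
d|7:{1,7}  Σf=1+7=8
d|8:{8,4,2,1}  Σf=8+4+2+1=15
q^9  k|9↦f(k): 9:9 3:3 1:1  a_9=13
n=10: 10·1 5·2 2·5 1·10  f→[10+5+2+1]=18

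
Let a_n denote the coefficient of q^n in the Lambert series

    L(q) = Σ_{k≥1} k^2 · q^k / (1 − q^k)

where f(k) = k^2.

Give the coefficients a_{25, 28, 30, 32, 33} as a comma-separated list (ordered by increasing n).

[q^25] f(1)=1,f(5)=25,f(25)=625 ⇒ 651
d|28:{1,2,4,7,14,28}  Σf=1+4+16+49+196+784=1050
n=30: 30·1 15·2 10·3 6·5 5·6 3·10 2·15 1·30  f→[900+225+100+36+25+9+4+1]=1300
[q^32] f(1)=1,f(2)=4,f(4)=16,f(8)=64,f(16)=256,f(32)=1024 ⇒ 1365
n=33: 33·1 11·3 3·11 1·33  f→[1089+121+9+1]=1220

651, 1050, 1300, 1365, 1220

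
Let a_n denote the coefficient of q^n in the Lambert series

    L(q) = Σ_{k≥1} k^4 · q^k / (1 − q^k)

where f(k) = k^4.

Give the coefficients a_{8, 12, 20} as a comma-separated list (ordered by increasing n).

4369, 22386, 170898

[q^8] f(1)=1,f(2)=16,f(4)=256,f(8)=4096 ⇒ 4369
n=12: 1·12 2·6 3·4 4·3 6·2 12·1  f→[1+16+81+256+1296+20736]=22386
d|20:{20,10,5,4,2,1}  Σf=160000+10000+625+256+16+1=170898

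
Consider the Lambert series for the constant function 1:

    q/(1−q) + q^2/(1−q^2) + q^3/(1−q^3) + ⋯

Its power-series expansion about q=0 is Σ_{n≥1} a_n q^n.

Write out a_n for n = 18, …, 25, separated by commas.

6, 2, 6, 4, 4, 2, 8, 3

n=18: 18·1 9·2 6·3 3·6 2·9 1·18  f→[1+1+1+1+1+1]=6
n=19: 1·19 19·1  f→[1+1]=2
n=20: 20·1 10·2 5·4 4·5 2·10 1·20  f→[1+1+1+1+1+1]=6
q^21  k|21↦f(k): 21:1 7:1 3:1 1:1  a_21=4
d|22:{22,11,2,1}  Σf=1+1+1+1=4
n=23: 23·1 1·23  f→[1+1]=2
[q^24] f(24)=1,f(12)=1,f(8)=1,f(6)=1,f(4)=1,f(3)=1,f(2)=1,f(1)=1 ⇒ 8
[q^25] f(1)=1,f(5)=1,f(25)=1 ⇒ 3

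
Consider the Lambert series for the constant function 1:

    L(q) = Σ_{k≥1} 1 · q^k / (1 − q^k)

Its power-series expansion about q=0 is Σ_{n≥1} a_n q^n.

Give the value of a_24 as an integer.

d|24:{24,12,8,6,4,3,2,1}  Σf=1+1+1+1+1+1+1+1=8

a_24 = 8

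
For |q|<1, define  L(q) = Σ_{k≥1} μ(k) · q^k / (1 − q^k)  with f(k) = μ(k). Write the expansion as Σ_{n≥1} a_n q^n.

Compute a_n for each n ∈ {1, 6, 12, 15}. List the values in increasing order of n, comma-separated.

1, 0, 0, 0

d|1:{1}  Σμ=1=1
[q^6] μ(6)=1,μ(3)=-1,μ(2)=-1,μ(1)=1 ⇒ 0
q^12  k|12↦μ(k): 1:1 2:-1 3:-1 4:0 6:1 12:0  a_12=0
n=15: 15·1 5·3 3·5 1·15  μ→[1+(-1)+(-1)+1]=0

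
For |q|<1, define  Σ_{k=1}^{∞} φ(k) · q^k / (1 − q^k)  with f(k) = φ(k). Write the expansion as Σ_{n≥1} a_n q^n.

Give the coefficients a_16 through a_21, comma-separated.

n=16: 16·1 8·2 4·4 2·8 1·16  φ→[8+4+2+1+1]=16
q^17  k|17↦φ(k): 17:16 1:1  a_17=17
d|18:{1,2,3,6,9,18}  Σφ=1+1+2+2+6+6=18
q^19  k|19↦φ(k): 19:18 1:1  a_19=19
n=20: 1·20 2·10 4·5 5·4 10·2 20·1  φ→[1+1+2+4+4+8]=20
d|21:{1,3,7,21}  Σφ=1+2+6+12=21

16, 17, 18, 19, 20, 21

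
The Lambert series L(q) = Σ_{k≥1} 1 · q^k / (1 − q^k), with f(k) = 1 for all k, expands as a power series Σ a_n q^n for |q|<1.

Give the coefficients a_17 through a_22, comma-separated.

2, 6, 2, 6, 4, 4

[q^17] f(17)=1,f(1)=1 ⇒ 2
[q^18] f(1)=1,f(2)=1,f(3)=1,f(6)=1,f(9)=1,f(18)=1 ⇒ 6
d|19:{19,1}  Σf=1+1=2
q^20  k|20↦f(k): 20:1 10:1 5:1 4:1 2:1 1:1  a_20=6
[q^21] f(1)=1,f(3)=1,f(7)=1,f(21)=1 ⇒ 4
n=22: 1·22 2·11 11·2 22·1  f→[1+1+1+1]=4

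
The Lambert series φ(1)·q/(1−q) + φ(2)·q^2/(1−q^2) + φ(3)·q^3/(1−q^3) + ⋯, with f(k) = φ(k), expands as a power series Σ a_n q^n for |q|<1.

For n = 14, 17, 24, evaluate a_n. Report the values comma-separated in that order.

n=14: 14·1 7·2 2·7 1·14  φ→[6+6+1+1]=14
[q^17] φ(1)=1,φ(17)=16 ⇒ 17
[q^24] φ(1)=1,φ(2)=1,φ(3)=2,φ(4)=2,φ(6)=2,φ(8)=4,φ(12)=4,φ(24)=8 ⇒ 24

14, 17, 24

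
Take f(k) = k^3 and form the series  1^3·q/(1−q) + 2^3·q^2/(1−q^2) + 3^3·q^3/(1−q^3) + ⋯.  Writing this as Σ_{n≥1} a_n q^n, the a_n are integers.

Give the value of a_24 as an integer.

n=24: 24·1 12·2 8·3 6·4 4·6 3·8 2·12 1·24  f→[13824+1728+512+216+64+27+8+1]=16380

a_24 = 16380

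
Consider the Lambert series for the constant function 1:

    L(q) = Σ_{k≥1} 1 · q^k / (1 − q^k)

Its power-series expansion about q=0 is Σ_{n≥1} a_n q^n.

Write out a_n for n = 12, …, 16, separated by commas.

[q^12] f(12)=1,f(6)=1,f(4)=1,f(3)=1,f(2)=1,f(1)=1 ⇒ 6
n=13: 13·1 1·13  f→[1+1]=2
n=14: 1·14 2·7 7·2 14·1  f→[1+1+1+1]=4
q^15  k|15↦f(k): 15:1 5:1 3:1 1:1  a_15=4
n=16: 1·16 2·8 4·4 8·2 16·1  f→[1+1+1+1+1]=5

6, 2, 4, 4, 5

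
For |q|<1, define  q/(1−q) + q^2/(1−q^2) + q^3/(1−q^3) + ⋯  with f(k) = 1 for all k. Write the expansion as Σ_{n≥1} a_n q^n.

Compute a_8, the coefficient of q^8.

[q^8] f(8)=1,f(4)=1,f(2)=1,f(1)=1 ⇒ 4

a_8 = 4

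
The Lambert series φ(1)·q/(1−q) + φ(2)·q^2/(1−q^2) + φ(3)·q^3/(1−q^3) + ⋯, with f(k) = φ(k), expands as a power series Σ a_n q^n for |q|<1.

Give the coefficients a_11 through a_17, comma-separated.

q^11  k|11↦φ(k): 11:10 1:1  a_11=11
d|12:{1,2,3,4,6,12}  Σφ=1+1+2+2+2+4=12
n=13: 13·1 1·13  φ→[12+1]=13
q^14  k|14↦φ(k): 14:6 7:6 2:1 1:1  a_14=14
n=15: 15·1 5·3 3·5 1·15  φ→[8+4+2+1]=15
q^16  k|16↦φ(k): 1:1 2:1 4:2 8:4 16:8  a_16=16
d|17:{1,17}  Σφ=1+16=17

11, 12, 13, 14, 15, 16, 17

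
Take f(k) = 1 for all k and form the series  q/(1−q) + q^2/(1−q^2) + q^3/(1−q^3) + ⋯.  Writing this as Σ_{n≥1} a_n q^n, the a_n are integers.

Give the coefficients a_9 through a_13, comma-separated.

3, 4, 2, 6, 2

q^9  k|9↦f(k): 9:1 3:1 1:1  a_9=3
q^10  k|10↦f(k): 1:1 2:1 5:1 10:1  a_10=4
q^11  k|11↦f(k): 11:1 1:1  a_11=2
n=12: 1·12 2·6 3·4 4·3 6·2 12·1  f→[1+1+1+1+1+1]=6
[q^13] f(1)=1,f(13)=1 ⇒ 2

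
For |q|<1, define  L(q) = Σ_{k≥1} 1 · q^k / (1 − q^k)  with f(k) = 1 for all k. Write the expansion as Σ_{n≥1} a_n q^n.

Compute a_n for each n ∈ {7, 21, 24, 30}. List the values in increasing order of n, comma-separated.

2, 4, 8, 8

d|7:{7,1}  Σf=1+1=2
n=21: 21·1 7·3 3·7 1·21  f→[1+1+1+1]=4
d|24:{1,2,3,4,6,8,12,24}  Σf=1+1+1+1+1+1+1+1=8
q^30  k|30↦f(k): 1:1 2:1 3:1 5:1 6:1 10:1 15:1 30:1  a_30=8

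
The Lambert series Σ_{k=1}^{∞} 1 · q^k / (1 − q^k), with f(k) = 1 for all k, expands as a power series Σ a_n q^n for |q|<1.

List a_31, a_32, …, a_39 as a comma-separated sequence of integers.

2, 6, 4, 4, 4, 9, 2, 4, 4

[q^31] f(1)=1,f(31)=1 ⇒ 2
[q^32] f(32)=1,f(16)=1,f(8)=1,f(4)=1,f(2)=1,f(1)=1 ⇒ 6
n=33: 33·1 11·3 3·11 1·33  f→[1+1+1+1]=4
q^34  k|34↦f(k): 34:1 17:1 2:1 1:1  a_34=4
d|35:{35,7,5,1}  Σf=1+1+1+1=4
n=36: 36·1 18·2 12·3 9·4 6·6 4·9 3·12 2·18 1·36  f→[1+1+1+1+1+1+1+1+1]=9
q^37  k|37↦f(k): 1:1 37:1  a_37=2
d|38:{38,19,2,1}  Σf=1+1+1+1=4
d|39:{1,3,13,39}  Σf=1+1+1+1=4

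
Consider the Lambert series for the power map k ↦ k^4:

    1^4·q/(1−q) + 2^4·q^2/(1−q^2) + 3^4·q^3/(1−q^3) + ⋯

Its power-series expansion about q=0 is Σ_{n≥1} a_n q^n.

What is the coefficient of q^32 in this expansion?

a_32 = 1118481

q^32  k|32↦f(k): 1:1 2:16 4:256 8:4096 16:65536 32:1048576  a_32=1118481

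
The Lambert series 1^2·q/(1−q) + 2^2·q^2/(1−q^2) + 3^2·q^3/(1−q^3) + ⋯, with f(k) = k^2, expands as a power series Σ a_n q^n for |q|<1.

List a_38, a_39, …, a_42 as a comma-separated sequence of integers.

1810, 1700, 2210, 1682, 2500

n=38: 1·38 2·19 19·2 38·1  f→[1+4+361+1444]=1810
q^39  k|39↦f(k): 1:1 3:9 13:169 39:1521  a_39=1700
d|40:{40,20,10,8,5,4,2,1}  Σf=1600+400+100+64+25+16+4+1=2210
n=41: 1·41 41·1  f→[1+1681]=1682
q^42  k|42↦f(k): 1:1 2:4 3:9 6:36 7:49 14:196 21:441 42:1764  a_42=2500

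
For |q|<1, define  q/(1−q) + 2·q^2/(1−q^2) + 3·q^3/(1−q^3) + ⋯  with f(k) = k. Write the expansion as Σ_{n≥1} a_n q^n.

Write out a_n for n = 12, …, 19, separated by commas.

28, 14, 24, 24, 31, 18, 39, 20

q^12  k|12↦f(k): 12:12 6:6 4:4 3:3 2:2 1:1  a_12=28
[q^13] f(1)=1,f(13)=13 ⇒ 14
q^14  k|14↦f(k): 14:14 7:7 2:2 1:1  a_14=24
q^15  k|15↦f(k): 15:15 5:5 3:3 1:1  a_15=24
q^16  k|16↦f(k): 1:1 2:2 4:4 8:8 16:16  a_16=31
n=17: 1·17 17·1  f→[1+17]=18
n=18: 1·18 2·9 3·6 6·3 9·2 18·1  f→[1+2+3+6+9+18]=39
[q^19] f(19)=19,f(1)=1 ⇒ 20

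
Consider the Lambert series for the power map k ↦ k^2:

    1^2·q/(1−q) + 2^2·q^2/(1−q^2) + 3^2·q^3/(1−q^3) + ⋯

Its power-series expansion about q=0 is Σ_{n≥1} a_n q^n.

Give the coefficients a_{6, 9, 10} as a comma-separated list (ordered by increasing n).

q^6  k|6↦f(k): 6:36 3:9 2:4 1:1  a_6=50
n=9: 9·1 3·3 1·9  f→[81+9+1]=91
d|10:{1,2,5,10}  Σf=1+4+25+100=130

50, 91, 130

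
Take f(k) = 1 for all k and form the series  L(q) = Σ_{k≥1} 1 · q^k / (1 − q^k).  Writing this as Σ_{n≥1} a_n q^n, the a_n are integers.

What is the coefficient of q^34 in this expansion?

a_34 = 4

q^34  k|34↦f(k): 1:1 2:1 17:1 34:1  a_34=4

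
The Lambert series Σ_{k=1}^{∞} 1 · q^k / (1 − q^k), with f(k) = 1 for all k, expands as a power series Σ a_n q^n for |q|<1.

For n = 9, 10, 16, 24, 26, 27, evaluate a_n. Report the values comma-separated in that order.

3, 4, 5, 8, 4, 4

d|9:{9,3,1}  Σf=1+1+1=3
[q^10] f(1)=1,f(2)=1,f(5)=1,f(10)=1 ⇒ 4
n=16: 16·1 8·2 4·4 2·8 1·16  f→[1+1+1+1+1]=5
[q^24] f(1)=1,f(2)=1,f(3)=1,f(4)=1,f(6)=1,f(8)=1,f(12)=1,f(24)=1 ⇒ 8
[q^26] f(1)=1,f(2)=1,f(13)=1,f(26)=1 ⇒ 4
n=27: 1·27 3·9 9·3 27·1  f→[1+1+1+1]=4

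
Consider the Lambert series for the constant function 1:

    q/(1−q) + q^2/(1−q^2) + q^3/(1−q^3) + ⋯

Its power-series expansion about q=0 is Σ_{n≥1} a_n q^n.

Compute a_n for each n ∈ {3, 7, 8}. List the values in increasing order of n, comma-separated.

2, 2, 4

[q^3] f(3)=1,f(1)=1 ⇒ 2
[q^7] f(7)=1,f(1)=1 ⇒ 2
[q^8] f(8)=1,f(4)=1,f(2)=1,f(1)=1 ⇒ 4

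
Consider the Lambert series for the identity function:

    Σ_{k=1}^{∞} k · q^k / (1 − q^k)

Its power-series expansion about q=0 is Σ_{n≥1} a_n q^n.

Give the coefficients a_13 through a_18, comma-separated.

q^13  k|13↦f(k): 1:1 13:13  a_13=14
n=14: 14·1 7·2 2·7 1·14  f→[14+7+2+1]=24
d|15:{1,3,5,15}  Σf=1+3+5+15=24
d|16:{1,2,4,8,16}  Σf=1+2+4+8+16=31
[q^17] f(1)=1,f(17)=17 ⇒ 18
[q^18] f(18)=18,f(9)=9,f(6)=6,f(3)=3,f(2)=2,f(1)=1 ⇒ 39

14, 24, 24, 31, 18, 39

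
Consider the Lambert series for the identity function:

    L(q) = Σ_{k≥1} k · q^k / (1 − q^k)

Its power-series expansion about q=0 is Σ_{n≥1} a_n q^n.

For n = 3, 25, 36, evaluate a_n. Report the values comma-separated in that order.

4, 31, 91

d|3:{3,1}  Σf=3+1=4
q^25  k|25↦f(k): 1:1 5:5 25:25  a_25=31
n=36: 1·36 2·18 3·12 4·9 6·6 9·4 12·3 18·2 36·1  f→[1+2+3+4+6+9+12+18+36]=91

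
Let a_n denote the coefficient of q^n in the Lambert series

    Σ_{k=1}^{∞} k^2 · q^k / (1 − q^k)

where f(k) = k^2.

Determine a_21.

a_21 = 500

q^21  k|21↦f(k): 1:1 3:9 7:49 21:441  a_21=500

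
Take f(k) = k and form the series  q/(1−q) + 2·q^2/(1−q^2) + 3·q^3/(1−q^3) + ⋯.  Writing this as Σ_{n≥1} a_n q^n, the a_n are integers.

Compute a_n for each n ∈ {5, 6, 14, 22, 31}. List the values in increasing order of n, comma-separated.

6, 12, 24, 36, 32

q^5  k|5↦f(k): 5:5 1:1  a_5=6
d|6:{1,2,3,6}  Σf=1+2+3+6=12
[q^14] f(1)=1,f(2)=2,f(7)=7,f(14)=14 ⇒ 24
q^22  k|22↦f(k): 22:22 11:11 2:2 1:1  a_22=36
d|31:{31,1}  Σf=31+1=32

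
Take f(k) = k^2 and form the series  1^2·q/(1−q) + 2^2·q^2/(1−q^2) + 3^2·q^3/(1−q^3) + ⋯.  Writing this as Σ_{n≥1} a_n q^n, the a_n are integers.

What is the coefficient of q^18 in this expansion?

[q^18] f(18)=324,f(9)=81,f(6)=36,f(3)=9,f(2)=4,f(1)=1 ⇒ 455

a_18 = 455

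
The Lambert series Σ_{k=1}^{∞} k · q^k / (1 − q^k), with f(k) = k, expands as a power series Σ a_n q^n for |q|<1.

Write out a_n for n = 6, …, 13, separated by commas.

12, 8, 15, 13, 18, 12, 28, 14

[q^6] f(1)=1,f(2)=2,f(3)=3,f(6)=6 ⇒ 12
n=7: 1·7 7·1  f→[1+7]=8
n=8: 8·1 4·2 2·4 1·8  f→[8+4+2+1]=15
n=9: 9·1 3·3 1·9  f→[9+3+1]=13
[q^10] f(1)=1,f(2)=2,f(5)=5,f(10)=10 ⇒ 18
d|11:{1,11}  Σf=1+11=12
[q^12] f(12)=12,f(6)=6,f(4)=4,f(3)=3,f(2)=2,f(1)=1 ⇒ 28
n=13: 1·13 13·1  f→[1+13]=14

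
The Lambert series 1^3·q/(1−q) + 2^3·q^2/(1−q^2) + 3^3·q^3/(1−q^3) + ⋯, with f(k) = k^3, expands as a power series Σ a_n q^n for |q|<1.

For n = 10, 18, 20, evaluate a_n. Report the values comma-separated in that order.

n=10: 1·10 2·5 5·2 10·1  f→[1+8+125+1000]=1134
q^18  k|18↦f(k): 1:1 2:8 3:27 6:216 9:729 18:5832  a_18=6813
q^20  k|20↦f(k): 1:1 2:8 4:64 5:125 10:1000 20:8000  a_20=9198

1134, 6813, 9198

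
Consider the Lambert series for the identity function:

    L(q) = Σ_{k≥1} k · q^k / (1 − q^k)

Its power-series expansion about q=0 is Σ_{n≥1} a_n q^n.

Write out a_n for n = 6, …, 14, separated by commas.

[q^6] f(6)=6,f(3)=3,f(2)=2,f(1)=1 ⇒ 12
[q^7] f(1)=1,f(7)=7 ⇒ 8
[q^8] f(8)=8,f(4)=4,f(2)=2,f(1)=1 ⇒ 15
n=9: 1·9 3·3 9·1  f→[1+3+9]=13
q^10  k|10↦f(k): 1:1 2:2 5:5 10:10  a_10=18
[q^11] f(1)=1,f(11)=11 ⇒ 12
d|12:{12,6,4,3,2,1}  Σf=12+6+4+3+2+1=28
d|13:{1,13}  Σf=1+13=14
n=14: 1·14 2·7 7·2 14·1  f→[1+2+7+14]=24

12, 8, 15, 13, 18, 12, 28, 14, 24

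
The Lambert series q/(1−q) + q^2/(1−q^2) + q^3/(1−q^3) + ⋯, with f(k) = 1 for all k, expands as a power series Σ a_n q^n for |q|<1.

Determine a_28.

a_28 = 6

d|28:{1,2,4,7,14,28}  Σf=1+1+1+1+1+1=6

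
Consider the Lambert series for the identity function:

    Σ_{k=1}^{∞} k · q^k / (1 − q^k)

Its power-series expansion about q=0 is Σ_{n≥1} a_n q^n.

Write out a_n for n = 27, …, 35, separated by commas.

q^27  k|27↦f(k): 1:1 3:3 9:9 27:27  a_27=40
[q^28] f(1)=1,f(2)=2,f(4)=4,f(7)=7,f(14)=14,f(28)=28 ⇒ 56
n=29: 29·1 1·29  f→[29+1]=30
n=30: 1·30 2·15 3·10 5·6 6·5 10·3 15·2 30·1  f→[1+2+3+5+6+10+15+30]=72
[q^31] f(31)=31,f(1)=1 ⇒ 32
d|32:{32,16,8,4,2,1}  Σf=32+16+8+4+2+1=63
d|33:{33,11,3,1}  Σf=33+11+3+1=48
q^34  k|34↦f(k): 1:1 2:2 17:17 34:34  a_34=54
d|35:{1,5,7,35}  Σf=1+5+7+35=48

40, 56, 30, 72, 32, 63, 48, 54, 48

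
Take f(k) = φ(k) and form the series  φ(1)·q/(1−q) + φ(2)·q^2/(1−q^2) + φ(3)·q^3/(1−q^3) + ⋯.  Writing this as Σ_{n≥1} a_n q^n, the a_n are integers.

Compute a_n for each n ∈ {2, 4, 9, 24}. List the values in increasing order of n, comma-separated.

[q^2] φ(1)=1,φ(2)=1 ⇒ 2
n=4: 1·4 2·2 4·1  φ→[1+1+2]=4
[q^9] φ(1)=1,φ(3)=2,φ(9)=6 ⇒ 9
[q^24] φ(24)=8,φ(12)=4,φ(8)=4,φ(6)=2,φ(4)=2,φ(3)=2,φ(2)=1,φ(1)=1 ⇒ 24

2, 4, 9, 24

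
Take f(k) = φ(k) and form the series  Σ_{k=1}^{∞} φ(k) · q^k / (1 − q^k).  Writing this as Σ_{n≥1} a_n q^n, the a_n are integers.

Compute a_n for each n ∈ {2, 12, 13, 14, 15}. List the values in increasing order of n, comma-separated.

[q^2] φ(2)=1,φ(1)=1 ⇒ 2
[q^12] φ(12)=4,φ(6)=2,φ(4)=2,φ(3)=2,φ(2)=1,φ(1)=1 ⇒ 12
d|13:{13,1}  Σφ=12+1=13
[q^14] φ(14)=6,φ(7)=6,φ(2)=1,φ(1)=1 ⇒ 14
d|15:{1,3,5,15}  Σφ=1+2+4+8=15

2, 12, 13, 14, 15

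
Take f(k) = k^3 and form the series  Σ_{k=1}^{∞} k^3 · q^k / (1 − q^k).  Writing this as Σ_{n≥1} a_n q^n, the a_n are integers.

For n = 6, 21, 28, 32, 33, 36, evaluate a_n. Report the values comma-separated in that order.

n=6: 6·1 3·2 2·3 1·6  f→[216+27+8+1]=252
q^21  k|21↦f(k): 21:9261 7:343 3:27 1:1  a_21=9632
d|28:{28,14,7,4,2,1}  Σf=21952+2744+343+64+8+1=25112
q^32  k|32↦f(k): 1:1 2:8 4:64 8:512 16:4096 32:32768  a_32=37449
d|33:{33,11,3,1}  Σf=35937+1331+27+1=37296
[q^36] f(1)=1,f(2)=8,f(3)=27,f(4)=64,f(6)=216,f(9)=729,f(12)=1728,f(18)=5832,f(36)=46656 ⇒ 55261

252, 9632, 25112, 37449, 37296, 55261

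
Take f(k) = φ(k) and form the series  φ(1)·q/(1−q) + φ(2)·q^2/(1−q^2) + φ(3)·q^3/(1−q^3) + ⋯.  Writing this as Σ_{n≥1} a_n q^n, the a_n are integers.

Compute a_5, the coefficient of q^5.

d|5:{1,5}  Σφ=1+4=5

a_5 = 5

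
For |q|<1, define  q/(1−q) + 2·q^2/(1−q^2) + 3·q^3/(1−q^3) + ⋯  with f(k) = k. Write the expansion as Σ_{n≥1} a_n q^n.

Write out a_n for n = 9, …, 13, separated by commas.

13, 18, 12, 28, 14

q^9  k|9↦f(k): 1:1 3:3 9:9  a_9=13
n=10: 10·1 5·2 2·5 1·10  f→[10+5+2+1]=18
n=11: 1·11 11·1  f→[1+11]=12
n=12: 1·12 2·6 3·4 4·3 6·2 12·1  f→[1+2+3+4+6+12]=28
d|13:{1,13}  Σf=1+13=14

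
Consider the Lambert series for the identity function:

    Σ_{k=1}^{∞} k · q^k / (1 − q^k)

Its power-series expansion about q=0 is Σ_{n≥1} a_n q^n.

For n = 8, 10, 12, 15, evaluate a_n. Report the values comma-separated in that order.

d|8:{1,2,4,8}  Σf=1+2+4+8=15
[q^10] f(10)=10,f(5)=5,f(2)=2,f(1)=1 ⇒ 18
[q^12] f(1)=1,f(2)=2,f(3)=3,f(4)=4,f(6)=6,f(12)=12 ⇒ 28
d|15:{1,3,5,15}  Σf=1+3+5+15=24

15, 18, 28, 24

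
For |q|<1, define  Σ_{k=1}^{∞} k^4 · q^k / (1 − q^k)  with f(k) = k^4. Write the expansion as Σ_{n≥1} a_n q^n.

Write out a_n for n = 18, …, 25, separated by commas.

112931, 130322, 170898, 196964, 248914, 279842, 358258, 391251

q^18  k|18↦f(k): 1:1 2:16 3:81 6:1296 9:6561 18:104976  a_18=112931
q^19  k|19↦f(k): 19:130321 1:1  a_19=130322
[q^20] f(20)=160000,f(10)=10000,f(5)=625,f(4)=256,f(2)=16,f(1)=1 ⇒ 170898
n=21: 1·21 3·7 7·3 21·1  f→[1+81+2401+194481]=196964
q^22  k|22↦f(k): 1:1 2:16 11:14641 22:234256  a_22=248914
q^23  k|23↦f(k): 23:279841 1:1  a_23=279842
q^24  k|24↦f(k): 24:331776 12:20736 8:4096 6:1296 4:256 3:81 2:16 1:1  a_24=358258
n=25: 1·25 5·5 25·1  f→[1+625+390625]=391251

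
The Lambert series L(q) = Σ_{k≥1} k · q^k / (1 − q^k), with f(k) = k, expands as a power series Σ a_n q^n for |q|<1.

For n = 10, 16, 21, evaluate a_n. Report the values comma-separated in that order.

[q^10] f(1)=1,f(2)=2,f(5)=5,f(10)=10 ⇒ 18
n=16: 16·1 8·2 4·4 2·8 1·16  f→[16+8+4+2+1]=31
d|21:{21,7,3,1}  Σf=21+7+3+1=32

18, 31, 32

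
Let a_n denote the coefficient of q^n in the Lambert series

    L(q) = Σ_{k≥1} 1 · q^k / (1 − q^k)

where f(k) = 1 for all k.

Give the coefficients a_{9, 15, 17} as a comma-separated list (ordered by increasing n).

3, 4, 2

q^9  k|9↦f(k): 9:1 3:1 1:1  a_9=3
[q^15] f(15)=1,f(5)=1,f(3)=1,f(1)=1 ⇒ 4
q^17  k|17↦f(k): 1:1 17:1  a_17=2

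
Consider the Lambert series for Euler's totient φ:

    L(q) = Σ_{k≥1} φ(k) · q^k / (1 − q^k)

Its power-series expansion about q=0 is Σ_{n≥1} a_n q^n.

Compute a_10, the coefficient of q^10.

d|10:{10,5,2,1}  Σφ=4+4+1+1=10

a_10 = 10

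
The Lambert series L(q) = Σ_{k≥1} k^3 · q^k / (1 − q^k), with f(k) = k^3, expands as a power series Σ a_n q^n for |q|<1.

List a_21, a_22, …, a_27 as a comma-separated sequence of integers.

q^21  k|21↦f(k): 21:9261 7:343 3:27 1:1  a_21=9632
n=22: 22·1 11·2 2·11 1·22  f→[10648+1331+8+1]=11988
d|23:{1,23}  Σf=1+12167=12168
[q^24] f(1)=1,f(2)=8,f(3)=27,f(4)=64,f(6)=216,f(8)=512,f(12)=1728,f(24)=13824 ⇒ 16380
n=25: 1·25 5·5 25·1  f→[1+125+15625]=15751
[q^26] f(26)=17576,f(13)=2197,f(2)=8,f(1)=1 ⇒ 19782
n=27: 1·27 3·9 9·3 27·1  f→[1+27+729+19683]=20440

9632, 11988, 12168, 16380, 15751, 19782, 20440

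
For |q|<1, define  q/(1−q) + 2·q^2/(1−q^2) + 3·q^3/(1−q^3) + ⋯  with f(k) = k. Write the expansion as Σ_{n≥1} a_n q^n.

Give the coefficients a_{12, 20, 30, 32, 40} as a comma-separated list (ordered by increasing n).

n=12: 12·1 6·2 4·3 3·4 2·6 1·12  f→[12+6+4+3+2+1]=28
q^20  k|20↦f(k): 20:20 10:10 5:5 4:4 2:2 1:1  a_20=42
d|30:{1,2,3,5,6,10,15,30}  Σf=1+2+3+5+6+10+15+30=72
[q^32] f(32)=32,f(16)=16,f(8)=8,f(4)=4,f(2)=2,f(1)=1 ⇒ 63
[q^40] f(1)=1,f(2)=2,f(4)=4,f(5)=5,f(8)=8,f(10)=10,f(20)=20,f(40)=40 ⇒ 90

28, 42, 72, 63, 90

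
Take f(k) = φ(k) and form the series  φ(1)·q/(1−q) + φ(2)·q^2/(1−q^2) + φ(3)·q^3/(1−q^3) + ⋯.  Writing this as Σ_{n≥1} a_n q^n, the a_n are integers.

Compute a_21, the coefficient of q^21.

n=21: 21·1 7·3 3·7 1·21  φ→[12+6+2+1]=21

a_21 = 21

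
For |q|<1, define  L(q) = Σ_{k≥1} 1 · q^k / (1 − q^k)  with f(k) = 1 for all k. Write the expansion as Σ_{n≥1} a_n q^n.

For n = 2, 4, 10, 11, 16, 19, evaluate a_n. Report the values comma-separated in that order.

2, 3, 4, 2, 5, 2

d|2:{1,2}  Σf=1+1=2
d|4:{4,2,1}  Σf=1+1+1=3
n=10: 1·10 2·5 5·2 10·1  f→[1+1+1+1]=4
d|11:{1,11}  Σf=1+1=2
n=16: 16·1 8·2 4·4 2·8 1·16  f→[1+1+1+1+1]=5
n=19: 19·1 1·19  f→[1+1]=2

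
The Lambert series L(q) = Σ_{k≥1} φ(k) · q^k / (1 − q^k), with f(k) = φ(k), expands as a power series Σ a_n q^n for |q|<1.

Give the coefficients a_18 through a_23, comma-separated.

q^18  k|18↦φ(k): 18:6 9:6 6:2 3:2 2:1 1:1  a_18=18
n=19: 19·1 1·19  φ→[18+1]=19
[q^20] φ(1)=1,φ(2)=1,φ(4)=2,φ(5)=4,φ(10)=4,φ(20)=8 ⇒ 20
q^21  k|21↦φ(k): 1:1 3:2 7:6 21:12  a_21=21
[q^22] φ(22)=10,φ(11)=10,φ(2)=1,φ(1)=1 ⇒ 22
n=23: 1·23 23·1  φ→[1+22]=23

18, 19, 20, 21, 22, 23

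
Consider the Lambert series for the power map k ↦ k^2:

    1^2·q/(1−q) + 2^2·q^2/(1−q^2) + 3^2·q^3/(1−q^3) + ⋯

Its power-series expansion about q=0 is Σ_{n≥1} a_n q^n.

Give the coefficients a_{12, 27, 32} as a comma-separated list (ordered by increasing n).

n=12: 12·1 6·2 4·3 3·4 2·6 1·12  f→[144+36+16+9+4+1]=210
n=27: 1·27 3·9 9·3 27·1  f→[1+9+81+729]=820
d|32:{1,2,4,8,16,32}  Σf=1+4+16+64+256+1024=1365

210, 820, 1365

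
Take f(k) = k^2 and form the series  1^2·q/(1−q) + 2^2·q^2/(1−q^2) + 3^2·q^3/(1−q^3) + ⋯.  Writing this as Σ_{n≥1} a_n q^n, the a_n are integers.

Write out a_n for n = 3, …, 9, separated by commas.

10, 21, 26, 50, 50, 85, 91

[q^3] f(1)=1,f(3)=9 ⇒ 10
[q^4] f(1)=1,f(2)=4,f(4)=16 ⇒ 21
d|5:{1,5}  Σf=1+25=26
q^6  k|6↦f(k): 6:36 3:9 2:4 1:1  a_6=50
d|7:{7,1}  Σf=49+1=50
q^8  k|8↦f(k): 1:1 2:4 4:16 8:64  a_8=85
[q^9] f(9)=81,f(3)=9,f(1)=1 ⇒ 91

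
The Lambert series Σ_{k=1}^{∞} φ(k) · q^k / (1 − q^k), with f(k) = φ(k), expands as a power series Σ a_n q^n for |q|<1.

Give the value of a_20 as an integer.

q^20  k|20↦φ(k): 20:8 10:4 5:4 4:2 2:1 1:1  a_20=20

a_20 = 20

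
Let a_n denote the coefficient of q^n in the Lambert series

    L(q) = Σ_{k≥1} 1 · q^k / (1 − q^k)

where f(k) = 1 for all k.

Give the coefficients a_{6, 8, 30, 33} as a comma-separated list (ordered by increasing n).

[q^6] f(1)=1,f(2)=1,f(3)=1,f(6)=1 ⇒ 4
n=8: 1·8 2·4 4·2 8·1  f→[1+1+1+1]=4
n=30: 1·30 2·15 3·10 5·6 6·5 10·3 15·2 30·1  f→[1+1+1+1+1+1+1+1]=8
d|33:{1,3,11,33}  Σf=1+1+1+1=4

4, 4, 8, 4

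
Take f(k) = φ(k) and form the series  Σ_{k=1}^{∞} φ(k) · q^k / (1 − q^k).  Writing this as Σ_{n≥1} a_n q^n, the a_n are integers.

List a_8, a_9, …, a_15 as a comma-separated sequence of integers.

d|8:{1,2,4,8}  Σφ=1+1+2+4=8
n=9: 1·9 3·3 9·1  φ→[1+2+6]=9
q^10  k|10↦φ(k): 10:4 5:4 2:1 1:1  a_10=10
[q^11] φ(1)=1,φ(11)=10 ⇒ 11
q^12  k|12↦φ(k): 1:1 2:1 3:2 4:2 6:2 12:4  a_12=12
n=13: 13·1 1·13  φ→[12+1]=13
[q^14] φ(1)=1,φ(2)=1,φ(7)=6,φ(14)=6 ⇒ 14
d|15:{15,5,3,1}  Σφ=8+4+2+1=15

8, 9, 10, 11, 12, 13, 14, 15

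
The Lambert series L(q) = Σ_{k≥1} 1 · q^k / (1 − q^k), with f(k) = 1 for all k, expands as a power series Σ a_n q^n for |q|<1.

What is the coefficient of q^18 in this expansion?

a_18 = 6

d|18:{1,2,3,6,9,18}  Σf=1+1+1+1+1+1=6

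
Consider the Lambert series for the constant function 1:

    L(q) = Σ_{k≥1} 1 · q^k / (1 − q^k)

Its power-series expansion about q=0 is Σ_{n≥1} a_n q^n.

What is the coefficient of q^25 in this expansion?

a_25 = 3

[q^25] f(1)=1,f(5)=1,f(25)=1 ⇒ 3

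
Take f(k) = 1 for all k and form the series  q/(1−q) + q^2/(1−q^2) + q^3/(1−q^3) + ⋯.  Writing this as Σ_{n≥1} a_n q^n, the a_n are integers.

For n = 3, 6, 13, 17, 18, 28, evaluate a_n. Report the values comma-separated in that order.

d|3:{1,3}  Σf=1+1=2
d|6:{1,2,3,6}  Σf=1+1+1+1=4
n=13: 1·13 13·1  f→[1+1]=2
n=17: 1·17 17·1  f→[1+1]=2
q^18  k|18↦f(k): 1:1 2:1 3:1 6:1 9:1 18:1  a_18=6
[q^28] f(28)=1,f(14)=1,f(7)=1,f(4)=1,f(2)=1,f(1)=1 ⇒ 6

2, 4, 2, 2, 6, 6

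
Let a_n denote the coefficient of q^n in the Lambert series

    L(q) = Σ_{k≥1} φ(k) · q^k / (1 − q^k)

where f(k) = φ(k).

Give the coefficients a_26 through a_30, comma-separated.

d|26:{1,2,13,26}  Σφ=1+1+12+12=26
q^27  k|27↦φ(k): 27:18 9:6 3:2 1:1  a_27=27
q^28  k|28↦φ(k): 1:1 2:1 4:2 7:6 14:6 28:12  a_28=28
n=29: 1·29 29·1  φ→[1+28]=29
[q^30] φ(30)=8,φ(15)=8,φ(10)=4,φ(6)=2,φ(5)=4,φ(3)=2,φ(2)=1,φ(1)=1 ⇒ 30

26, 27, 28, 29, 30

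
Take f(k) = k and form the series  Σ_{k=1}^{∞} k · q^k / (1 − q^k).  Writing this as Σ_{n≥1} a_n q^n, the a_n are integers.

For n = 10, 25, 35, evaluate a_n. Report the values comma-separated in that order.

18, 31, 48

q^10  k|10↦f(k): 10:10 5:5 2:2 1:1  a_10=18
q^25  k|25↦f(k): 1:1 5:5 25:25  a_25=31
[q^35] f(35)=35,f(7)=7,f(5)=5,f(1)=1 ⇒ 48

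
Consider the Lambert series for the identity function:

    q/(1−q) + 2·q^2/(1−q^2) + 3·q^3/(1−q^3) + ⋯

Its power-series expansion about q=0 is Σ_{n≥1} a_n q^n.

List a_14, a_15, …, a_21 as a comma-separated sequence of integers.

d|14:{1,2,7,14}  Σf=1+2+7+14=24
d|15:{15,5,3,1}  Σf=15+5+3+1=24
d|16:{1,2,4,8,16}  Σf=1+2+4+8+16=31
d|17:{17,1}  Σf=17+1=18
n=18: 18·1 9·2 6·3 3·6 2·9 1·18  f→[18+9+6+3+2+1]=39
[q^19] f(19)=19,f(1)=1 ⇒ 20
d|20:{1,2,4,5,10,20}  Σf=1+2+4+5+10+20=42
q^21  k|21↦f(k): 1:1 3:3 7:7 21:21  a_21=32

24, 24, 31, 18, 39, 20, 42, 32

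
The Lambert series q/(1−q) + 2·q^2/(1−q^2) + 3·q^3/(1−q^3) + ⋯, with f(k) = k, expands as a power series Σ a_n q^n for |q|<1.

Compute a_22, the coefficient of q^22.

a_22 = 36

n=22: 1·22 2·11 11·2 22·1  f→[1+2+11+22]=36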